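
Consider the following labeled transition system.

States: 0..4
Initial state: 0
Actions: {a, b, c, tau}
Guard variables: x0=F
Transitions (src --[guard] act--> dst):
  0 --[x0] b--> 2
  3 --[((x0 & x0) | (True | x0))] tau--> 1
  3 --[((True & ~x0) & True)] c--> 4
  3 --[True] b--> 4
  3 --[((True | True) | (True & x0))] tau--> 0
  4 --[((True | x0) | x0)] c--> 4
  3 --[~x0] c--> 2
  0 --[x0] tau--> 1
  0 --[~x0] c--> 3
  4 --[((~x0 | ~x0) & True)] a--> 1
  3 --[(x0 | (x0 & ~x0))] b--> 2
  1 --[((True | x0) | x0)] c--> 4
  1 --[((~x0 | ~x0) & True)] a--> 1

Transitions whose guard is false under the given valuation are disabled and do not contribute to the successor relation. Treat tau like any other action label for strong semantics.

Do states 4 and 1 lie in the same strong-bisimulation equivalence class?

Refine partition for ~:
  π0 = {{0,1,2,3,4}}
  π1 = {{0},{1,4},{2},{3}}
Fixed point at round 2; 4 class(es).
[4]={1,4}  [1]={1,4}

Answer: BISIMILAR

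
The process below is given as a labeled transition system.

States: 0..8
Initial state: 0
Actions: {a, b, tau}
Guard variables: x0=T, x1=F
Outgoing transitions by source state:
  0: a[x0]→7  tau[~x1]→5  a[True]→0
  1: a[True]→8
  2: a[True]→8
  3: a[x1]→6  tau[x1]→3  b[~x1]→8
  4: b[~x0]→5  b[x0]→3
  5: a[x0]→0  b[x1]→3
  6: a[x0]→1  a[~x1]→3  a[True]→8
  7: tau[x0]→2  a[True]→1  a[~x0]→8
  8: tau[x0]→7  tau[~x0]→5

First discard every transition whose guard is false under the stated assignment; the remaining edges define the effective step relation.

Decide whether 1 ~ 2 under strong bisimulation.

Answer: BISIMILAR

Working:
Compute ~ classes (split until stable):
  round 0: {{0,1,2,3,4,5,6,7,8}}
  round 1: {{0,7},{1,2,5,6},{3,4},{8}}
  round 2: {{0},{1,2},{3},{4},{5},{6},{7},{8}}
8 equivalence class(es) (converged in 3)
1∈{1,2}, 2∈{1,2}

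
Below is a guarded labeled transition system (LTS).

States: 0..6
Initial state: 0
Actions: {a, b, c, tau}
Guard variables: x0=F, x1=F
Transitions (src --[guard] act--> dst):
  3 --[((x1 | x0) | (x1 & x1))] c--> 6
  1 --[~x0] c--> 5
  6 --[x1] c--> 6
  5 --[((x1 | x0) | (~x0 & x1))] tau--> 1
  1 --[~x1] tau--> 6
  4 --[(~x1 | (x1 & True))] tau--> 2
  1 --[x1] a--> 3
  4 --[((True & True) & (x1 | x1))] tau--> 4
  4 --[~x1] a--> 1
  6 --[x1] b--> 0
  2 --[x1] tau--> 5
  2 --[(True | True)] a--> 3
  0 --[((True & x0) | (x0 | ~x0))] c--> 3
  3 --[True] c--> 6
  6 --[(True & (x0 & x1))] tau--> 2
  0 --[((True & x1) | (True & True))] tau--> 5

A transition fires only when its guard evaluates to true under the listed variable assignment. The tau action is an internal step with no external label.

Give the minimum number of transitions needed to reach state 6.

Layered search for 6:
  Layer 0: {0}
  Layer 1: {3,5}
  Layer 2: {6}
6 enters at depth 2; path c·c

Answer: 2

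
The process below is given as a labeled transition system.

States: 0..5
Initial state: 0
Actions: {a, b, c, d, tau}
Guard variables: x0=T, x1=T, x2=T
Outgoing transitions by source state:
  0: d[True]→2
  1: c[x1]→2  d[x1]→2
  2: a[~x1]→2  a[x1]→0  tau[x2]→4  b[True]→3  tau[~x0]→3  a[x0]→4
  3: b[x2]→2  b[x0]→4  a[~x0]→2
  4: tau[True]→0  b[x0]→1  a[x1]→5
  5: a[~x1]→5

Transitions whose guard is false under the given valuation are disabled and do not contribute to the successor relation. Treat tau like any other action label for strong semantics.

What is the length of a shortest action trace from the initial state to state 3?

Answer: 2

Analysis:
BFS to 3:
  L0 = {0}
  L1 = {2}
  L2 = {3,4}
depth(3)=2, e.g. d·b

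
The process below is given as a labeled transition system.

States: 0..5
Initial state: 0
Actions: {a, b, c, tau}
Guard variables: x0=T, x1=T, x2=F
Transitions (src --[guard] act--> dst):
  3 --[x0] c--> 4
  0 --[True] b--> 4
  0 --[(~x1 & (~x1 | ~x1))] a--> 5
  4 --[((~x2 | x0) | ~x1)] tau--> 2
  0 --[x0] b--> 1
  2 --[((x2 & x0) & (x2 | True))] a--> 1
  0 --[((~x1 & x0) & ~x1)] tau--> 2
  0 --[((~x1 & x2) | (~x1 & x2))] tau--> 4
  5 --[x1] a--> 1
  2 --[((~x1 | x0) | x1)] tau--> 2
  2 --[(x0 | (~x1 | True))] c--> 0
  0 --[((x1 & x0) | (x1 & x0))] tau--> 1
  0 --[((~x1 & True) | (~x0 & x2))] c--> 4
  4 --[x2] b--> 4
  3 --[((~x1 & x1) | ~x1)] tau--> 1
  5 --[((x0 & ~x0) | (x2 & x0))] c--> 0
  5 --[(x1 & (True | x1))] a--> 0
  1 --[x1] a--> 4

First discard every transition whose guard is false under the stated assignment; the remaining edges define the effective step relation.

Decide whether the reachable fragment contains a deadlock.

Answer: DEADLOCK-FREE

Working:
R = {0,1,2,4}
  0: b→1  b→4  tau→1  [3 out]
  1: a→4  [1 out]
  2: c→0  tau→2  [2 out]
  4: tau→2  [1 out]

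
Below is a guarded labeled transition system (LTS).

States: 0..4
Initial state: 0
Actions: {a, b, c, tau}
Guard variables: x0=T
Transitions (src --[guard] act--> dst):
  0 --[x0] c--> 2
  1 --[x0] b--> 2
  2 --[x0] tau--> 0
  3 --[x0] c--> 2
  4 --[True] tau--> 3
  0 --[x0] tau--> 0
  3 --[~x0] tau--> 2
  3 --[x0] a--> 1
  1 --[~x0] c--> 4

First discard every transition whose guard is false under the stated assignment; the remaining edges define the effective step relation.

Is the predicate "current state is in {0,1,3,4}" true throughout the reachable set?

Inv-set: {0,1,3,4}
R = {0,2}
  0: safe
  2: ✗ unsafe
reach 2 via c — violates

Answer: INVARIANT VIOLATED at state 2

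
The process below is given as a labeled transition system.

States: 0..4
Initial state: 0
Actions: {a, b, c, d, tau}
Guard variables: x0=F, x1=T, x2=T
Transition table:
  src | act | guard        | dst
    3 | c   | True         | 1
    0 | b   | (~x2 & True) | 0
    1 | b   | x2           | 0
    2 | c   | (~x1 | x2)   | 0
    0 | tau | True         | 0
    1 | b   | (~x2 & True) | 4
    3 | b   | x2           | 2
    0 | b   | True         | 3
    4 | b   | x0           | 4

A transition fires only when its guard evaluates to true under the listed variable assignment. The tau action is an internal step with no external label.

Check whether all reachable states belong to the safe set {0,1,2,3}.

Answer: INVARIANT HOLDS

Trace:
Allowed set {0,1,2,3}
Reachable = {0,1,2,3}
  0: ✓
  1: ✓
  2: ✓
  3: ✓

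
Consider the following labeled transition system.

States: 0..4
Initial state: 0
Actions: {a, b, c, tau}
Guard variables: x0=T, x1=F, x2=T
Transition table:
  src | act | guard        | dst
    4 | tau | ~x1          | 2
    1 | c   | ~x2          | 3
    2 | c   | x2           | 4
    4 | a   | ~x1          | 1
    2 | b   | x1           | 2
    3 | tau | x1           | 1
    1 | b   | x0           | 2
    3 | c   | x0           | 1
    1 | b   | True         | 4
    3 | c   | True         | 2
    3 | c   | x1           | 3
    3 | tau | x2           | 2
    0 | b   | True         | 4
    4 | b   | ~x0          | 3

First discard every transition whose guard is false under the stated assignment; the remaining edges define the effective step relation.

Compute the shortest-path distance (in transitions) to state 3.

Answer: UNREACHABLE

Trace:
Layered search for 3:
  L0 = {0}
  L1 = {4}
  L2 = {1,2}
3 never appears.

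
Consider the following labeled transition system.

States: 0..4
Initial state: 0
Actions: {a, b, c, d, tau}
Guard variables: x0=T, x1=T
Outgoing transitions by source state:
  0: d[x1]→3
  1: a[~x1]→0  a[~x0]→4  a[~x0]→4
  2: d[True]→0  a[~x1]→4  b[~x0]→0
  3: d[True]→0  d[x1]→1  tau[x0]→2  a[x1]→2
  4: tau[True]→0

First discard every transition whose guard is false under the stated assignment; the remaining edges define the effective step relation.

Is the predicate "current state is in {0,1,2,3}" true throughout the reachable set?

Inv-set: {0,1,2,3}
Reach set: {0,1,2,3}
  0: ok
  1: ok
  2: ok
  3: ok

Answer: INVARIANT HOLDS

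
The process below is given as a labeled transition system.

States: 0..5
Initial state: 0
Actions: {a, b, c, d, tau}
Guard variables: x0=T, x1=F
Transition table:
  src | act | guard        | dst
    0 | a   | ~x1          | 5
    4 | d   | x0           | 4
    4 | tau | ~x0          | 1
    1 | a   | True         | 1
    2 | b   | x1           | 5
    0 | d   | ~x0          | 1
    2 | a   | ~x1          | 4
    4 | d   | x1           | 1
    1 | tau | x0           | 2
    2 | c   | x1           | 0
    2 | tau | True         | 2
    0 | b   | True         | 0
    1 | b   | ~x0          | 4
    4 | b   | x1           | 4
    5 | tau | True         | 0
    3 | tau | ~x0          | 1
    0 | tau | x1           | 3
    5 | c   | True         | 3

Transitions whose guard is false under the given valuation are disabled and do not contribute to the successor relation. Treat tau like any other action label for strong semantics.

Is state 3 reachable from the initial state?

9 transition(s) survive guard evaluation.
depth 0: {0}
depth 1: {5}  cumulative {0,5}
depth 2: {3}  cumulative {0,3,5}
Reachable = {0,3,5}
trace reaching 3: a·c

Answer: REACHABLE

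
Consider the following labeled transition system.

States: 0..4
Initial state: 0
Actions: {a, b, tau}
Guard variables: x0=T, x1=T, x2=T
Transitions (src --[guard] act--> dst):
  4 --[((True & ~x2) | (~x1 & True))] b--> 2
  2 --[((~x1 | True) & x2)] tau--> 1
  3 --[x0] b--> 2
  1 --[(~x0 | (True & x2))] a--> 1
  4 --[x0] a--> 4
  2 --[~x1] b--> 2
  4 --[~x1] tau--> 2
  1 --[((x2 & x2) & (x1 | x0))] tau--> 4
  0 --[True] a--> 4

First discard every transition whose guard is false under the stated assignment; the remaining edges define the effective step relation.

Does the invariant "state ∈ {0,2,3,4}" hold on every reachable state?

Inv-set: {0,2,3,4}
Reach set: {0,4}
  0: ok
  4: ok

Answer: INVARIANT HOLDS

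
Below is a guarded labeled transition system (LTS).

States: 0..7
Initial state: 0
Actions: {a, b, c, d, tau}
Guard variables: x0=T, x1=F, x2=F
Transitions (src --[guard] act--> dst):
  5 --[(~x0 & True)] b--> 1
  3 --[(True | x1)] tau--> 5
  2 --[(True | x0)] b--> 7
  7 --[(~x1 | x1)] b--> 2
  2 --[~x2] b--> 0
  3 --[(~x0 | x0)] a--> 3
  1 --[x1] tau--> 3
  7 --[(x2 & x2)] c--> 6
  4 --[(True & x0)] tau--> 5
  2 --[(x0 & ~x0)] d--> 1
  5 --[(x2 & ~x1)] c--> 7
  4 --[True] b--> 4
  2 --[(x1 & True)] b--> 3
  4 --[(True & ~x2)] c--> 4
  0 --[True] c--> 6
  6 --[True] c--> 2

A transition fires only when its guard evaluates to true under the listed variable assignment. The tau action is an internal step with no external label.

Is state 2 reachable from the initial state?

Answer: REACHABLE

Analysis:
Guard filter leaves 10 enabled edge(s).
L0 = {0}
L1 = {6}  cumulative {0,6}
L2 = {2}  cumulative {0,2,6}
L3 = {7}  cumulative {0,2,6,7}
R = {0,2,6,7}
witness 2: c·c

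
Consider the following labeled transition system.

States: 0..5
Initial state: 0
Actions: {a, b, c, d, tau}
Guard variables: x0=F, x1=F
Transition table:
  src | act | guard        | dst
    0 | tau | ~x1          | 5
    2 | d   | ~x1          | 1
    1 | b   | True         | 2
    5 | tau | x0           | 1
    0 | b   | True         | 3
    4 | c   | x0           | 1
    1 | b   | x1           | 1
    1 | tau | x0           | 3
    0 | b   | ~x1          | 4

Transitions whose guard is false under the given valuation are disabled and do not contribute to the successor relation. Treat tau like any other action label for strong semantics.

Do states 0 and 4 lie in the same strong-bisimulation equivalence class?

Compute ~ classes (split until stable):
  π0 = {{0,1,2,3,4,5}}
  π1 = {{0},{1},{2},{3,4,5}}
4 equivalence class(es) (converged in 2)
0∈{0}, 4∈{3,4,5}

Answer: NOT BISIMILAR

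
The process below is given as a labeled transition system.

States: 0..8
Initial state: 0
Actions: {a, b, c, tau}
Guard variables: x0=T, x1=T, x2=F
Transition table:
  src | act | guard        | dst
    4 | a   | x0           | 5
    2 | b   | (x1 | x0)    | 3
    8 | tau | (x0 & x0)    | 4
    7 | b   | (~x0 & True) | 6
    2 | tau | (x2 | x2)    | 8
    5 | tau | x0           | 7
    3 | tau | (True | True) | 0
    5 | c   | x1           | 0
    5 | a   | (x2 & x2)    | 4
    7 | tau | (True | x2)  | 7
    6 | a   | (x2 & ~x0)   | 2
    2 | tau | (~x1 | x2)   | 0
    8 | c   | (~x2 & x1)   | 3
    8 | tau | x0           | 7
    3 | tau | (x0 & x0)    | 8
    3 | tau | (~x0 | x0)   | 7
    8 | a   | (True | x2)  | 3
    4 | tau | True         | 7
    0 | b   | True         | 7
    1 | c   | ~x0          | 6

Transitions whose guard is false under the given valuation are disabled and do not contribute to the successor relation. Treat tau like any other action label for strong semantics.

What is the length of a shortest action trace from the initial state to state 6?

Answer: UNREACHABLE

Working:
Layered search for 6:
  Layer 0: {0}
  Layer 1: {7}
6 never appears.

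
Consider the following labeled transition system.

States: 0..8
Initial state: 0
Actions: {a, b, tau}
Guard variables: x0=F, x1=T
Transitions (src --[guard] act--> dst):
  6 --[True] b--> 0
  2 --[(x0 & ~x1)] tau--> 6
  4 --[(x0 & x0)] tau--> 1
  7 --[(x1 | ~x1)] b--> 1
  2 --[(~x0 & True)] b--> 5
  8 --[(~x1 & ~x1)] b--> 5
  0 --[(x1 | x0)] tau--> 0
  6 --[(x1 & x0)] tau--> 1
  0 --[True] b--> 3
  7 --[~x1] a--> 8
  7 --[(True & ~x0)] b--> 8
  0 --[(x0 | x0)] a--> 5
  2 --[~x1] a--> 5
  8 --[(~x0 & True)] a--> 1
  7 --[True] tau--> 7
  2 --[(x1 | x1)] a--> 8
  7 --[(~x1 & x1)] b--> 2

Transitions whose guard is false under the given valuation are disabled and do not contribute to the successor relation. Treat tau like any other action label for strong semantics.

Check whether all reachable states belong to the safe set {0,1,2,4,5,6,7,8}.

Answer: INVARIANT VIOLATED at state 3

Analysis:
Inv-set: {0,1,2,4,5,6,7,8}
R = {0,3}
  0: ✓
  3: VIOLATES
reach 3 via b — violates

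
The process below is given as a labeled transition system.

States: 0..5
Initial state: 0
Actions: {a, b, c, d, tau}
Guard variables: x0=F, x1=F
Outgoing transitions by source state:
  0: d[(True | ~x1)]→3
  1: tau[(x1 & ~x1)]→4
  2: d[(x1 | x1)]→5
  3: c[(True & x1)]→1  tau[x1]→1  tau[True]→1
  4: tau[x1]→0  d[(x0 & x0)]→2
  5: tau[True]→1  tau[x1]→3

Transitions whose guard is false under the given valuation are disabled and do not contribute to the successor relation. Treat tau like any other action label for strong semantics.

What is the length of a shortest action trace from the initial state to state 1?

Answer: 2

Working:
BFS to 1:
  depth 0: {0}
  depth 1: {3}
  depth 2: {1}
first hit 1 at d=2 via d·tau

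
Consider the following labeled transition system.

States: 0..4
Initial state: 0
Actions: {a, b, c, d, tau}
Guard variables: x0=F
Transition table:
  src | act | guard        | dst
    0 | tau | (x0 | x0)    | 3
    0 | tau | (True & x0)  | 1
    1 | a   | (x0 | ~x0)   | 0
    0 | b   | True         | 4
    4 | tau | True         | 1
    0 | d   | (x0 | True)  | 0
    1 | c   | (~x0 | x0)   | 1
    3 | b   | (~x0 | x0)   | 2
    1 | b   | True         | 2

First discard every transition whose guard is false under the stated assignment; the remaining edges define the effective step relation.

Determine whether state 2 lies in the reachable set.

After dropping false guards: 7 live edges.
L0 = {0}
L1 = {4}  cumulative {0,4}
L2 = {1}  cumulative {0,1,4}
L3 = {2}  cumulative {0,1,2,4}
Reach set: {0,1,2,4}
witness 2: b·tau·b

Answer: REACHABLE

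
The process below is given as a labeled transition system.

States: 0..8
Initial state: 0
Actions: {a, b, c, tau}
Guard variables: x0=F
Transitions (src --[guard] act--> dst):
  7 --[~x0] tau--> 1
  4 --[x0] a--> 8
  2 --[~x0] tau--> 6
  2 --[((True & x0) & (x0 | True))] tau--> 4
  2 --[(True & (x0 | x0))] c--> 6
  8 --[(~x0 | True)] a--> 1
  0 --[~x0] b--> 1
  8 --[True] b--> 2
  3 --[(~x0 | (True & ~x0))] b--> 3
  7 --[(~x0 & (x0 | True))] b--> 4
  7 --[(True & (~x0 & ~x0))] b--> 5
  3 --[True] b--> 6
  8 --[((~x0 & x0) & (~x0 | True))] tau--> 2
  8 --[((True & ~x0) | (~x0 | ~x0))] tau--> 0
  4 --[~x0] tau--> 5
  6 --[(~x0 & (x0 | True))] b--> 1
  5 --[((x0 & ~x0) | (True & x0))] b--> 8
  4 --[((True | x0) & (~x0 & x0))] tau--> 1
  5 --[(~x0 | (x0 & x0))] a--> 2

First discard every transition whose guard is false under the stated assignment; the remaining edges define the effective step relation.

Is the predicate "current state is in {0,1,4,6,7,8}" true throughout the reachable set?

Answer: INVARIANT HOLDS

Analysis:
Allowed set {0,1,4,6,7,8}
Reach set: {0,1}
  0: ✓
  1: ✓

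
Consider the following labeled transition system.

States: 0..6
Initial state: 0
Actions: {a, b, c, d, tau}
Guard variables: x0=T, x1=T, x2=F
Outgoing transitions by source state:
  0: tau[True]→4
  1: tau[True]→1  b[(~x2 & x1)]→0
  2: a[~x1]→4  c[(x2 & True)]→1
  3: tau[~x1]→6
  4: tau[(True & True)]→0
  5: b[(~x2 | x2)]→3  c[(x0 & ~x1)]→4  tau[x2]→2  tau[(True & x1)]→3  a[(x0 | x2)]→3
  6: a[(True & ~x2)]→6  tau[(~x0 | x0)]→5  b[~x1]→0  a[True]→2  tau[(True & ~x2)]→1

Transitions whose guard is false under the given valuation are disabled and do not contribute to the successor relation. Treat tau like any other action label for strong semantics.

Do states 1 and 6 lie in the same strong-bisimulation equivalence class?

Refine partition for ~:
  π0 = {{0,1,2,3,4,5,6}}
  π1 = {{0,4},{1},{2,3},{5},{6}}
stable after 2 split(s): 5 block(s)
[1]={1}  [6]={6}

Answer: NOT BISIMILAR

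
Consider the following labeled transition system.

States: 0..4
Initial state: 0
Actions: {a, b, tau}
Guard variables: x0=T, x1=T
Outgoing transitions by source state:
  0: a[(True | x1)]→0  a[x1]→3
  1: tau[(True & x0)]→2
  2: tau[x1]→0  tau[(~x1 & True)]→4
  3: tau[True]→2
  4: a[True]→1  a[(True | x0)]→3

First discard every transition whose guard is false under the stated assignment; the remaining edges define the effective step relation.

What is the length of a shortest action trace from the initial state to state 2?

Layered search for 2:
  L0 = {0}
  L1 = {3}
  L2 = {2}
first hit 2 at d=2 via a·tau

Answer: 2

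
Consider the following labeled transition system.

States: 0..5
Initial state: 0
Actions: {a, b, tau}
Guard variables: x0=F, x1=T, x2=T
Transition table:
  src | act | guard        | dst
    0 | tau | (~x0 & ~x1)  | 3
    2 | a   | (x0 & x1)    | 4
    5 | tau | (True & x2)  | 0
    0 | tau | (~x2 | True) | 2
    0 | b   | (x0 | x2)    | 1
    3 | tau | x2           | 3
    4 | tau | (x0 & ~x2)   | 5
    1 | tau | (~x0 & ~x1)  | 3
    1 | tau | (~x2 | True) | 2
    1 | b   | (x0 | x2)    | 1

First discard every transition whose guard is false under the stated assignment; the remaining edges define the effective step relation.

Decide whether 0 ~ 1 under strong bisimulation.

Answer: BISIMILAR

Working:
Compute ~ classes (split until stable):
  P[0] = {{0,1,2,3,4,5}}
  P[1] = {{0,1},{2,4},{3,5}}
  P[2] = {{0,1},{2,4},{3},{5}}
stable after 3 split(s): 4 block(s)
[0]={0,1}  [1]={0,1}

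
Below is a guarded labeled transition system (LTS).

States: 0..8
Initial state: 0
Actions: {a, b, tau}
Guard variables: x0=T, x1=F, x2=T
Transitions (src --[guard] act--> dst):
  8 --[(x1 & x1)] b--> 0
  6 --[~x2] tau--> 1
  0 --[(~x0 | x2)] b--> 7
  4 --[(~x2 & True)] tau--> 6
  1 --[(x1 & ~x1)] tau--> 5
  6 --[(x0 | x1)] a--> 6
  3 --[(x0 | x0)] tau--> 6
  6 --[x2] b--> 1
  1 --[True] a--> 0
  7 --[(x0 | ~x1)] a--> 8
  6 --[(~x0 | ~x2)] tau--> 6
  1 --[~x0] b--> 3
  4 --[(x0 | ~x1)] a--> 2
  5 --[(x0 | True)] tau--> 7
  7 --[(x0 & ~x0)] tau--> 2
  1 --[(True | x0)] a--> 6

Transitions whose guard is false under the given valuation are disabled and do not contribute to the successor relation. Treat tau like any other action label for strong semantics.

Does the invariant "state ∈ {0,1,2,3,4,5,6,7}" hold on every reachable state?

Answer: INVARIANT VIOLATED at state 8

Trace:
Allowed set {0,1,2,3,4,5,6,7}
Reachable = {0,7,8}
  0: ✓
  7: ✓
  8: VIOLATES
reach 8 via b·a — violates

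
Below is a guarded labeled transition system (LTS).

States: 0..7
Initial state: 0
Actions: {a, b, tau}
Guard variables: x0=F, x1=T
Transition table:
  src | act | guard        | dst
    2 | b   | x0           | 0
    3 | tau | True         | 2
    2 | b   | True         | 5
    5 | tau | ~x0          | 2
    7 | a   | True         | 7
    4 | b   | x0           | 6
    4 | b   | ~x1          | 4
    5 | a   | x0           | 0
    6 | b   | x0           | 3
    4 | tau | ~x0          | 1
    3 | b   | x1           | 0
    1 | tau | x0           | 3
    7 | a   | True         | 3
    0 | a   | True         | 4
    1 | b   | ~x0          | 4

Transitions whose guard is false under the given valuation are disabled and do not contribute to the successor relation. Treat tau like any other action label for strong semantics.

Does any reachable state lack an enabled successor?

Answer: DEADLOCK-FREE

Working:
Reach set: {0,1,4}
  0: a→4  [deg 1]
  1: b→4  [deg 1]
  4: tau→1  [deg 1]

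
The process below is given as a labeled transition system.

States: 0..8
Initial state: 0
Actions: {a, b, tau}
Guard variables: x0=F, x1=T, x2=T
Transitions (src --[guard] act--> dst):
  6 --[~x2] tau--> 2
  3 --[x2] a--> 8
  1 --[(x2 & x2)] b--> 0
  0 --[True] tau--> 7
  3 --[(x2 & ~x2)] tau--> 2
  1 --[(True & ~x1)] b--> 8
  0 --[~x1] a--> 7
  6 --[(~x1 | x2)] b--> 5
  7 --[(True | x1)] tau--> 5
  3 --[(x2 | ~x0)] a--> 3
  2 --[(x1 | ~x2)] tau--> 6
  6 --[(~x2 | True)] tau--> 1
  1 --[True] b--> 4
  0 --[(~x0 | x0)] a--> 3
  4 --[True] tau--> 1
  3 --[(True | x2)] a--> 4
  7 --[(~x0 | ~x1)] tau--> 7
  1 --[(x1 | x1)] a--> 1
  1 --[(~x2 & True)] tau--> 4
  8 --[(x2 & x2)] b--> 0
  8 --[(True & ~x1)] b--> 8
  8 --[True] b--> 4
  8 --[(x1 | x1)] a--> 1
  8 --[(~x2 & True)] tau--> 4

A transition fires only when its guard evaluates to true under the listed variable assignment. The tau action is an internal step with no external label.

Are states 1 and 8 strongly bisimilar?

Answer: BISIMILAR

Working:
Refine partition for ~:
  round 0: {{0,1,2,3,4,5,6,7,8}}
  round 1: {{0},{1,8},{2,4,7},{3},{5},{6}}
  round 2: {{0},{1,8},{2},{3},{4},{5},{6},{7}}
Fixed point at round 3; 8 class(es).
1∈{1,8}, 8∈{1,8}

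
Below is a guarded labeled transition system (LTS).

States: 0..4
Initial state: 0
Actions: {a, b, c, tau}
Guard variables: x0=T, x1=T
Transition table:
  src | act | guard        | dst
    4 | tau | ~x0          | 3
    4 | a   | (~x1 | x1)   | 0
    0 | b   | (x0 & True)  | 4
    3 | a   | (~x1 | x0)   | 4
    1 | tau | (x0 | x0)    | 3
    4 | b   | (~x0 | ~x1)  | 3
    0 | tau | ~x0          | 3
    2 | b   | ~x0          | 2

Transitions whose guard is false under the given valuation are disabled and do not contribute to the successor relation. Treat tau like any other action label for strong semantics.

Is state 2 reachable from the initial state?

Answer: UNREACHABLE

Analysis:
4 transition(s) survive guard evaluation.
Layer 0: {0}
Layer 1: {4}  total {0,4}
Reachable = {0,4}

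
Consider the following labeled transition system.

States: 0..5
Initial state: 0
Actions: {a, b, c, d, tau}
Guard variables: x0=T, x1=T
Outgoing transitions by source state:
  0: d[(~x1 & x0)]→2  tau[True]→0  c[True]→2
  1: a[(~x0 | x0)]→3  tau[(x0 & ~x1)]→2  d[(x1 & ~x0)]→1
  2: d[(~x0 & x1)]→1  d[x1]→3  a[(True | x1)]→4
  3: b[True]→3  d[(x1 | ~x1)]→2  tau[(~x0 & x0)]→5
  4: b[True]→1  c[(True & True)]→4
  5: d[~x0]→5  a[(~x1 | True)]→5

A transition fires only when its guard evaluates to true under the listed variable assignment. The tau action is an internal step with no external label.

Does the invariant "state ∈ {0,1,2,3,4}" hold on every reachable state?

Inv-set: {0,1,2,3,4}
R = {0,1,2,3,4}
  0: ok
  1: ok
  2: ok
  3: ok
  4: ok

Answer: INVARIANT HOLDS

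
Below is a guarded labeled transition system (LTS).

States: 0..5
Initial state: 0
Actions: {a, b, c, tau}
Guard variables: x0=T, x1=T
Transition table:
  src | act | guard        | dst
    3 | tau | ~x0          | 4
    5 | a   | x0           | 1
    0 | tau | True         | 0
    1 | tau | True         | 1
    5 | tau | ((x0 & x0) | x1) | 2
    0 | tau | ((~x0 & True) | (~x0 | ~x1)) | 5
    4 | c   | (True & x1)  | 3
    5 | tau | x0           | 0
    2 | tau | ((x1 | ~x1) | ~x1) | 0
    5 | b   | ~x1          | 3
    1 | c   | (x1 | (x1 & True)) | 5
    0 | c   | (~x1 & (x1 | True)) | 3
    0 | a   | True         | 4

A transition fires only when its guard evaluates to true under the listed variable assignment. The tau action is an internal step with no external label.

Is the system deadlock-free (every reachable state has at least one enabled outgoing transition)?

Answer: DEADLOCK at state 3

Analysis:
R = {0,3,4}
  0: a→4  tau→0  [2 exit(s)]
  3: ∅  [no exit]
  4: c→3  [1 exit(s)]
trace reaching 3: a·c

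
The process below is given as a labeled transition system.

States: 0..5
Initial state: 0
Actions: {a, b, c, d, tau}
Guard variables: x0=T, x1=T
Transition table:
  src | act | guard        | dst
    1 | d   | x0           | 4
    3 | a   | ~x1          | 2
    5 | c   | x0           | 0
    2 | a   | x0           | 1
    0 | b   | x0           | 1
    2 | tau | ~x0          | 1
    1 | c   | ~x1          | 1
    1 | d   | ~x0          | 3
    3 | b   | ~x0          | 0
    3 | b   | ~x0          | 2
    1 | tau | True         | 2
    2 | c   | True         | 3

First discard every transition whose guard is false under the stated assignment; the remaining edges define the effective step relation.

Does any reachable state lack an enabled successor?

Answer: DEADLOCK at state 3

Trace:
R = {0,1,2,3,4}
  0: b→1  [deg 1]
  1: d→4  tau→2  [deg 2]
  2: a→1  c→3  [deg 2]
  3: ∅  [no exit]
  4: ∅  [no exit]
Path to 3: b·tau·c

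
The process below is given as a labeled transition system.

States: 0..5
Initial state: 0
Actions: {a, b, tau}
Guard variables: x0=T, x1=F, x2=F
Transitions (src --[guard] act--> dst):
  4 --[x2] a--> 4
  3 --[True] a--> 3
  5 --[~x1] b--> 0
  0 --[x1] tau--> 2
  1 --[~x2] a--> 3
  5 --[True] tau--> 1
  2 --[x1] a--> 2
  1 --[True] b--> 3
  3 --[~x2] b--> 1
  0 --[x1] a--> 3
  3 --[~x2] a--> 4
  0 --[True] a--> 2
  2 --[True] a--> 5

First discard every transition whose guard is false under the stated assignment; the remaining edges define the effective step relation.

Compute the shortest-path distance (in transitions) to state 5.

BFS to 5:
  L0 = {0}
  L1 = {2}
  L2 = {5}
depth(5)=2, e.g. a·a

Answer: 2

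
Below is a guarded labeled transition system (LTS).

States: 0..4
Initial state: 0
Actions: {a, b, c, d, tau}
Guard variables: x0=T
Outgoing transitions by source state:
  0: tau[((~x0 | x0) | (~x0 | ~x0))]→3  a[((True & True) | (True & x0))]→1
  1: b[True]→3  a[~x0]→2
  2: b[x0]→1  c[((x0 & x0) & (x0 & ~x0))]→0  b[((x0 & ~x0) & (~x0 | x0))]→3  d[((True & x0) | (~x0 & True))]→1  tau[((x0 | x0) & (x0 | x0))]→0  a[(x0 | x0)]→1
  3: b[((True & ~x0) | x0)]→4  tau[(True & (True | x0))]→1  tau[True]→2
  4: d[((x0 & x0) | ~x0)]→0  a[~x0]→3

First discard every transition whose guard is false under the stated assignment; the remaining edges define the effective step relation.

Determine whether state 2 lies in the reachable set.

Answer: REACHABLE

Trace:
Guard filter leaves 11 enabled edge(s).
L0 = {0}
L1 = {1,3}  now seen {0,1,3}
L2 = {2,4}  now seen {0,1,2,3,4}
Reach set: {0,1,2,3,4}
witness 2: tau·tau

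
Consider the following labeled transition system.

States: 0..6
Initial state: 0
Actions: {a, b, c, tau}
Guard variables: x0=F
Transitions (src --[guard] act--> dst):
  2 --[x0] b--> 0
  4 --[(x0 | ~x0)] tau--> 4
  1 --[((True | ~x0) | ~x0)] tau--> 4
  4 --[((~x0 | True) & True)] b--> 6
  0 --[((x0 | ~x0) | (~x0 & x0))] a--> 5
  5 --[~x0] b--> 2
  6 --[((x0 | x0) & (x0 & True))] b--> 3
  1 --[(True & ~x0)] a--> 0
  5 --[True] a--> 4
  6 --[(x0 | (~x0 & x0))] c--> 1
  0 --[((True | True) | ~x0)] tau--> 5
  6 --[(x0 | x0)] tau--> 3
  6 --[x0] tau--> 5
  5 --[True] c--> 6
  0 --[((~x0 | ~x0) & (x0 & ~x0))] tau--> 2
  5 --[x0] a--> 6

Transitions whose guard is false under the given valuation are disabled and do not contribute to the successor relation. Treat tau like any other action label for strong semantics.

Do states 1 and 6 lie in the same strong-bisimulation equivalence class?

Answer: NOT BISIMILAR

Analysis:
Bisimulation quotient by refinement:
  π0 = {{0,1,2,3,4,5,6}}
  π1 = {{0,1},{2,3,6},{4},{5}}
  π2 = {{0},{1},{2,3,6},{4},{5}}
5 equivalence class(es) (converged in 3)
1∈{1}, 6∈{2,3,6}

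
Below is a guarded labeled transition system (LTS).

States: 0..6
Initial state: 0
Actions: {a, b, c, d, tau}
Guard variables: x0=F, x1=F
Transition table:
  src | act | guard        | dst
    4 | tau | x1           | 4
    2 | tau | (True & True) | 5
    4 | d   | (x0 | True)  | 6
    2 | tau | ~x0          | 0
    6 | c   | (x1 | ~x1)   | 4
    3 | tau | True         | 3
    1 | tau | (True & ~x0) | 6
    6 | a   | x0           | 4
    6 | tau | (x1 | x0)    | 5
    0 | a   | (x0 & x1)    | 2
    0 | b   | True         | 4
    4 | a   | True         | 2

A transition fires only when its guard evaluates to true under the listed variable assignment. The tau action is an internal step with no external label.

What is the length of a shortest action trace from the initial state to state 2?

Breadth-first toward 2:
  depth 0: {0}
  depth 1: {4}
  depth 2: {2,6}
depth(2)=2, e.g. b·a

Answer: 2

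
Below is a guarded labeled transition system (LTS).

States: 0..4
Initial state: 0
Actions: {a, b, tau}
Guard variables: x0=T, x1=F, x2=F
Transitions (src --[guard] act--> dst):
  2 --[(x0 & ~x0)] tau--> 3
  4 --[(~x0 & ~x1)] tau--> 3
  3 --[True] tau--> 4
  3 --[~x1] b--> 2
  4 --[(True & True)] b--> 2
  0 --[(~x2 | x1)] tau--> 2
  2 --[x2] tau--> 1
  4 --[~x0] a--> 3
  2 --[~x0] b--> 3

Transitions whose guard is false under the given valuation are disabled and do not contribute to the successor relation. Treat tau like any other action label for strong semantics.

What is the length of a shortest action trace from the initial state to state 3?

BFS to 3:
  Layer 0: {0}
  Layer 1: {2}
3 never appears.

Answer: UNREACHABLE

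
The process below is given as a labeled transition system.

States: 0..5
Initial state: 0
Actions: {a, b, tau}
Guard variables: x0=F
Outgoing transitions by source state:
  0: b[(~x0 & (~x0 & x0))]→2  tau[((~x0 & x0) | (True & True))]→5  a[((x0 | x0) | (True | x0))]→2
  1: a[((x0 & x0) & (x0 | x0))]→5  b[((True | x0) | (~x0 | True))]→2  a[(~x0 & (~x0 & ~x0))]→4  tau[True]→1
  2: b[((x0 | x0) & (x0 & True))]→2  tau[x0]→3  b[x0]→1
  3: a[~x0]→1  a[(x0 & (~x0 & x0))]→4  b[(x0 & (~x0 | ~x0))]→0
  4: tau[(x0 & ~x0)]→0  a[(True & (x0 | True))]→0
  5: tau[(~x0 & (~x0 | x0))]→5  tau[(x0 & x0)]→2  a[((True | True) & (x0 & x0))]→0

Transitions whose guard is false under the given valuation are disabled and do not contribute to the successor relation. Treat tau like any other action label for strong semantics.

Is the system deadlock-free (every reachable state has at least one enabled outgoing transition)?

Answer: DEADLOCK at state 2

Analysis:
R = {0,2,5}
  0: a→2  tau→5  [2 exit(s)]
  2: ∅  [deadlock]
  5: tau→5  [1 exit(s)]
Path to 2: a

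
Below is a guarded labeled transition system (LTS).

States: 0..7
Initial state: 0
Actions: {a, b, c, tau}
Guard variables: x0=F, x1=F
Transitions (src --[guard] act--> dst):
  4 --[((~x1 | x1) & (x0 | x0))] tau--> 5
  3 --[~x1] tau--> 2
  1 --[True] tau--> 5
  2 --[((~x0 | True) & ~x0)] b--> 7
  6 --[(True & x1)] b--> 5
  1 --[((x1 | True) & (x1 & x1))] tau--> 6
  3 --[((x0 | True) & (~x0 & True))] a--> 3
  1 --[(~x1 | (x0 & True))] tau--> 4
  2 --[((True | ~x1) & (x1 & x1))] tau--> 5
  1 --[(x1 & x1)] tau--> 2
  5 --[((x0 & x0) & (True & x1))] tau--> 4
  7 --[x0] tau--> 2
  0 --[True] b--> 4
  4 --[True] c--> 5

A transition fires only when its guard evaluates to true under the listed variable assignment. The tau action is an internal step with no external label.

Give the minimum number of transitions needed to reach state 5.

Answer: 2

Analysis:
Layered search for 5:
  depth 0: {0}
  depth 1: {4}
  depth 2: {5}
depth(5)=2, e.g. b·c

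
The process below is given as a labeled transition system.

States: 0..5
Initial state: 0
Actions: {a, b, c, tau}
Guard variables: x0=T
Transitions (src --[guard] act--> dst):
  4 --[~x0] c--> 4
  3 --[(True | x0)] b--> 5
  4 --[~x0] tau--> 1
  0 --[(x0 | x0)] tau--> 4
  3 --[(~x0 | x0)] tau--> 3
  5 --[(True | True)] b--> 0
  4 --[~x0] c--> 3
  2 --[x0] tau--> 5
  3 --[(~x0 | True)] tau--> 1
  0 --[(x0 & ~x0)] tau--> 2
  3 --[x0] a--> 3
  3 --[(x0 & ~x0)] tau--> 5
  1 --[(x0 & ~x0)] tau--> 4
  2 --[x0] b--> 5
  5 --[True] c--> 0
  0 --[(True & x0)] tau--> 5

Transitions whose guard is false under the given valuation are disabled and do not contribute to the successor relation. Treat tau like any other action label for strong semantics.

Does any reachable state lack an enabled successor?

Answer: DEADLOCK at state 4

Trace:
R = {0,4,5}
  0: tau→4  tau→5  [2 exit(s)]
  4: ∅  [no exit]
  5: b→0  c→0  [2 exit(s)]
trace reaching 4: tau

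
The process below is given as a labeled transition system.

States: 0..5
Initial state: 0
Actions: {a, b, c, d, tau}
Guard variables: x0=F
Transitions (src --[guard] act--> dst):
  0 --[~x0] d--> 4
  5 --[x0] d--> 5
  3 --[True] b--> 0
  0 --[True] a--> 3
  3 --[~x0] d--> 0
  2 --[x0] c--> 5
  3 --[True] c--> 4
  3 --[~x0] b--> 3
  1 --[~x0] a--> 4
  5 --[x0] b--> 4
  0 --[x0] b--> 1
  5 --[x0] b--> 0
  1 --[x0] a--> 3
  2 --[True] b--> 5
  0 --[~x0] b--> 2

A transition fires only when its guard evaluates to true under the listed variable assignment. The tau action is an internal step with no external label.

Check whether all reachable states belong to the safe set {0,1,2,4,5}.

Safe = {0,1,2,4,5}
Reach set: {0,2,3,4,5}
  0: ✓
  2: ✓
  3: VIOLATES
  4: ✓
  5: ✓
counterexample path to 3: a

Answer: INVARIANT VIOLATED at state 3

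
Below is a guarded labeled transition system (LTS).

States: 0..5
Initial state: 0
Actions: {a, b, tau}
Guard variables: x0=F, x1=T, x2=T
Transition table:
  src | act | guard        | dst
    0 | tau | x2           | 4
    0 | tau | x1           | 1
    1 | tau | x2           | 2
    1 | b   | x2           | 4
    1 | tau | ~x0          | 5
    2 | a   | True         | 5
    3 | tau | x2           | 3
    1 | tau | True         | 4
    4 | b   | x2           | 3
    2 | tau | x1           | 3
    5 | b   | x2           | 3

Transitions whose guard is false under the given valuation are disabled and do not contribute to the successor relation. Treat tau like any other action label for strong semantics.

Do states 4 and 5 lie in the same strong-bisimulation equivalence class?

Answer: BISIMILAR

Trace:
Refine partition for ~:
  round 0: {{0,1,2,3,4,5}}
  round 1: {{0,3},{1},{2},{4,5}}
  round 2: {{0},{1},{2},{3},{4,5}}
5 equivalence class(es) (converged in 3)
4∈{4,5}, 5∈{4,5}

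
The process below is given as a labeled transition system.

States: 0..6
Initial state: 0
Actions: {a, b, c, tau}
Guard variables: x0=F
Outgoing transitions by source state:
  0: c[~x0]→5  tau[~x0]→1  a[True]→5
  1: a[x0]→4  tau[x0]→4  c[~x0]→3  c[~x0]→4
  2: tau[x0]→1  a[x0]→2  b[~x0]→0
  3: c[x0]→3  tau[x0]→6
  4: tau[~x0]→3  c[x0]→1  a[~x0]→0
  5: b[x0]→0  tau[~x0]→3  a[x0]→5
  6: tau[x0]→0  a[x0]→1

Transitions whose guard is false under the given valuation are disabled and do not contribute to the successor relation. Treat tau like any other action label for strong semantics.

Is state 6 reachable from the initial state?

After dropping false guards: 9 live edges.
Layer 0: {0}
Layer 1: {1,5}  total {0,1,5}
Layer 2: {3,4}  total {0,1,3,4,5}
R = {0,1,3,4,5}

Answer: UNREACHABLE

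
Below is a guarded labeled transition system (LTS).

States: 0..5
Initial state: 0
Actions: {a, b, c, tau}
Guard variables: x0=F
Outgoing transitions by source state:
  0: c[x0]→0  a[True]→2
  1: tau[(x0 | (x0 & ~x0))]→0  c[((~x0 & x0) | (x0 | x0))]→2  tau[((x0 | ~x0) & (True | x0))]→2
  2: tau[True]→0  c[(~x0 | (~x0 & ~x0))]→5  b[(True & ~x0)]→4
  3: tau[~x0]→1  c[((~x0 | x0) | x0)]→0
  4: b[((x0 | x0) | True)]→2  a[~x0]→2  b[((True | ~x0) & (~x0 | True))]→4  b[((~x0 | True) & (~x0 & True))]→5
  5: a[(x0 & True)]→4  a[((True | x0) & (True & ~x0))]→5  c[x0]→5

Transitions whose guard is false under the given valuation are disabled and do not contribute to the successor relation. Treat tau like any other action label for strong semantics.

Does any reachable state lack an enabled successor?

Reachable = {0,2,4,5}
  0: a→2  [1 out]
  2: b→4  c→5  tau→0  [3 out]
  4: a→2  b→2  b→4  b→5  [4 out]
  5: a→5  [1 out]

Answer: DEADLOCK-FREE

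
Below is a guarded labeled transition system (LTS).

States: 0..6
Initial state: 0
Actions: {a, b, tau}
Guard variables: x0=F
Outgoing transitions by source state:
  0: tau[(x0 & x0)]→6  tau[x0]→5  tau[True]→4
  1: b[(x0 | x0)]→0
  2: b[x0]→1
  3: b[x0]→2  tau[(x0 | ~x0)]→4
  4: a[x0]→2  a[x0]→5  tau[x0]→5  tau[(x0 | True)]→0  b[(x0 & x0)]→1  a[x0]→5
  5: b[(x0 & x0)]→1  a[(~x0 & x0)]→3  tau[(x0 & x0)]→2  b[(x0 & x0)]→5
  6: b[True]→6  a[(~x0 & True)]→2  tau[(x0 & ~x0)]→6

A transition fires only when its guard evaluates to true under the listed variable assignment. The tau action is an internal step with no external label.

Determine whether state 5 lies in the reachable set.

After dropping false guards: 5 live edges.
depth 0: {0}
depth 1: {4}  total {0,4}
Reach set: {0,4}

Answer: UNREACHABLE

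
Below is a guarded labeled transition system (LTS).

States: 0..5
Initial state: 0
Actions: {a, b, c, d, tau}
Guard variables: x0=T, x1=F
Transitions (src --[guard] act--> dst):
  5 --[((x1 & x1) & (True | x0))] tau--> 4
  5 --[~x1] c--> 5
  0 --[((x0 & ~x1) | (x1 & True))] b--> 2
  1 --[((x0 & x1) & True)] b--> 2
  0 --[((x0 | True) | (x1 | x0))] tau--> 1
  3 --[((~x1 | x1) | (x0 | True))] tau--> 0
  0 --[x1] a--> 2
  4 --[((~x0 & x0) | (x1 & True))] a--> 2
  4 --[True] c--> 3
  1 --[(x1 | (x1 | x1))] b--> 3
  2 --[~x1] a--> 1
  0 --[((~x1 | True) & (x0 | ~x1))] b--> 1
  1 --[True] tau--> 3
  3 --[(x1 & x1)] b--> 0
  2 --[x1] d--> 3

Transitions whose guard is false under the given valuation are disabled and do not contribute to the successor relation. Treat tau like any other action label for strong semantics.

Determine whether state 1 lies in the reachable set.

Answer: REACHABLE

Trace:
8 transition(s) survive guard evaluation.
L0 = {0}
L1 = {1,2}  now seen {0,1,2}
L2 = {3}  now seen {0,1,2,3}
R = {0,1,2,3}
witness 1: b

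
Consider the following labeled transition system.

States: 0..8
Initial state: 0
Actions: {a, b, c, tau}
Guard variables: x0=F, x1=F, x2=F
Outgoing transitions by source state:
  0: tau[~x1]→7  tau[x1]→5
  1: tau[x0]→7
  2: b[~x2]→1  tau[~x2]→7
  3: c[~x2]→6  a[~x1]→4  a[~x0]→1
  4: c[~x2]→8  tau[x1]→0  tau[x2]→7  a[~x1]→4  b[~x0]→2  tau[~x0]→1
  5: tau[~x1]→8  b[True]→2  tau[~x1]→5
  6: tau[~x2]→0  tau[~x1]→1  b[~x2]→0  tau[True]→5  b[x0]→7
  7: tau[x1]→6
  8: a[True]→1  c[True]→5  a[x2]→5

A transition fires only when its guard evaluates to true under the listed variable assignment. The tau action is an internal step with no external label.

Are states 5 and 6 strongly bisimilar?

Answer: NOT BISIMILAR

Trace:
Compute ~ classes (split until stable):
  round 0: {{0,1,2,3,4,5,6,7,8}}
  round 1: {{0},{1,7},{2,5,6},{3,8},{4}}
  round 2: {{0},{1,7},{2},{3},{4},{5},{6},{8}}
8 equivalence class(es) (converged in 3)
5∈{5}, 6∈{6}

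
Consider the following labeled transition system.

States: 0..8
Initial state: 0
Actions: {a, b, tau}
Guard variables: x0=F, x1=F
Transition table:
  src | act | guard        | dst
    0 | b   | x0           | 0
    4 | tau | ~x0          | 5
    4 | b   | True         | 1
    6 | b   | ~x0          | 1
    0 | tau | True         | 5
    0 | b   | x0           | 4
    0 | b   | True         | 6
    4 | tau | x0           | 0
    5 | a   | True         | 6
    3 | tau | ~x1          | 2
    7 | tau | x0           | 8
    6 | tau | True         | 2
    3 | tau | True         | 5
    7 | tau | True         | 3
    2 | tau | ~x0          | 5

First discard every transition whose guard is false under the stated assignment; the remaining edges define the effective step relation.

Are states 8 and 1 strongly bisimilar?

Bisimulation quotient by refinement:
  round 0: {{0,1,2,3,4,5,6,7,8}}
  round 1: {{0,4,6},{1,8},{2,3,7},{5}}
  round 2: {{0},{1,8},{2},{3},{4},{5},{6},{7}}
stable after 3 split(s): 8 block(s)
[8]={1,8}  [1]={1,8}

Answer: BISIMILAR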